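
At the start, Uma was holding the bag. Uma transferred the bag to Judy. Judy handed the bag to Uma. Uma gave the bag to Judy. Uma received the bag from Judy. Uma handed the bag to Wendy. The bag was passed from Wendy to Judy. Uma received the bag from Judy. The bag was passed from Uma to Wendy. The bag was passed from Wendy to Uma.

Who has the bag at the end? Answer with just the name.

Tracking the bag through each event:
Start: Uma has the bag.
After event 1: Judy has the bag.
After event 2: Uma has the bag.
After event 3: Judy has the bag.
After event 4: Uma has the bag.
After event 5: Wendy has the bag.
After event 6: Judy has the bag.
After event 7: Uma has the bag.
After event 8: Wendy has the bag.
After event 9: Uma has the bag.

Answer: Uma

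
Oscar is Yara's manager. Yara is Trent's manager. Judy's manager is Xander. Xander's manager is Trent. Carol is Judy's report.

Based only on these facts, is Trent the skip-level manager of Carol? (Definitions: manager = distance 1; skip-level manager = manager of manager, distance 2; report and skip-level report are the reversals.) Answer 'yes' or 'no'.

Reconstructing the manager chain from the given facts:
  Oscar -> Yara -> Trent -> Xander -> Judy -> Carol
(each arrow means 'manager of the next')
Positions in the chain (0 = top):
  position of Oscar: 0
  position of Yara: 1
  position of Trent: 2
  position of Xander: 3
  position of Judy: 4
  position of Carol: 5

Trent is at position 2, Carol is at position 5; signed distance (j - i) = 3.
'skip-level manager' requires j - i = 2. Actual distance is 3, so the relation does NOT hold.

Answer: no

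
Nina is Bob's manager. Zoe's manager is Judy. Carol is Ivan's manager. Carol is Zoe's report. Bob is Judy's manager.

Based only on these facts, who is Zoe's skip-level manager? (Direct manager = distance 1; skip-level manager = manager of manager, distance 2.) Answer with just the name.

Answer: Bob

Derivation:
Reconstructing the manager chain from the given facts:
  Nina -> Bob -> Judy -> Zoe -> Carol -> Ivan
(each arrow means 'manager of the next')
Positions in the chain (0 = top):
  position of Nina: 0
  position of Bob: 1
  position of Judy: 2
  position of Zoe: 3
  position of Carol: 4
  position of Ivan: 5

Zoe is at position 3; the skip-level manager is 2 steps up the chain, i.e. position 1: Bob.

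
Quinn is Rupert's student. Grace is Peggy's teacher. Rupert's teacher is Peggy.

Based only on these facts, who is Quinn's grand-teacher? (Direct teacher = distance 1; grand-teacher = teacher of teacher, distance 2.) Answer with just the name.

Reconstructing the teacher chain from the given facts:
  Grace -> Peggy -> Rupert -> Quinn
(each arrow means 'teacher of the next')
Positions in the chain (0 = top):
  position of Grace: 0
  position of Peggy: 1
  position of Rupert: 2
  position of Quinn: 3

Quinn is at position 3; the grand-teacher is 2 steps up the chain, i.e. position 1: Peggy.

Answer: Peggy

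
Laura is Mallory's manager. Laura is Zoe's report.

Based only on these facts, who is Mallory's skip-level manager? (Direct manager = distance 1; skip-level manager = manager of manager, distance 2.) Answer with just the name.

Reconstructing the manager chain from the given facts:
  Zoe -> Laura -> Mallory
(each arrow means 'manager of the next')
Positions in the chain (0 = top):
  position of Zoe: 0
  position of Laura: 1
  position of Mallory: 2

Mallory is at position 2; the skip-level manager is 2 steps up the chain, i.e. position 0: Zoe.

Answer: Zoe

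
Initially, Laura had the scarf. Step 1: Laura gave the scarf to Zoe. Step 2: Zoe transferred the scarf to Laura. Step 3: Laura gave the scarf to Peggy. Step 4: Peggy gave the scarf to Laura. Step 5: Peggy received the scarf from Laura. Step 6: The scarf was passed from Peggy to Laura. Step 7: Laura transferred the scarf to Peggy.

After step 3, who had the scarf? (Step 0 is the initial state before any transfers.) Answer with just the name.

Tracking the scarf holder through step 3:
After step 0 (start): Laura
After step 1: Zoe
After step 2: Laura
After step 3: Peggy

At step 3, the holder is Peggy.

Answer: Peggy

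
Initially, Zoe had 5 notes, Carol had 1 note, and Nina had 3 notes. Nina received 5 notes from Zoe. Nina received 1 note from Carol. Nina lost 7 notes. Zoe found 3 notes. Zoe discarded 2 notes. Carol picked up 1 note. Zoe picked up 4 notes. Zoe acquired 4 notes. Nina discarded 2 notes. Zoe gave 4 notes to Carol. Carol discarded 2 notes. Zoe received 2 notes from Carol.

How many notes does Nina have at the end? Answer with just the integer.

Answer: 0

Derivation:
Tracking counts step by step:
Start: Zoe=5, Carol=1, Nina=3
Event 1 (Zoe -> Nina, 5): Zoe: 5 -> 0, Nina: 3 -> 8. State: Zoe=0, Carol=1, Nina=8
Event 2 (Carol -> Nina, 1): Carol: 1 -> 0, Nina: 8 -> 9. State: Zoe=0, Carol=0, Nina=9
Event 3 (Nina -7): Nina: 9 -> 2. State: Zoe=0, Carol=0, Nina=2
Event 4 (Zoe +3): Zoe: 0 -> 3. State: Zoe=3, Carol=0, Nina=2
Event 5 (Zoe -2): Zoe: 3 -> 1. State: Zoe=1, Carol=0, Nina=2
Event 6 (Carol +1): Carol: 0 -> 1. State: Zoe=1, Carol=1, Nina=2
Event 7 (Zoe +4): Zoe: 1 -> 5. State: Zoe=5, Carol=1, Nina=2
Event 8 (Zoe +4): Zoe: 5 -> 9. State: Zoe=9, Carol=1, Nina=2
Event 9 (Nina -2): Nina: 2 -> 0. State: Zoe=9, Carol=1, Nina=0
Event 10 (Zoe -> Carol, 4): Zoe: 9 -> 5, Carol: 1 -> 5. State: Zoe=5, Carol=5, Nina=0
Event 11 (Carol -2): Carol: 5 -> 3. State: Zoe=5, Carol=3, Nina=0
Event 12 (Carol -> Zoe, 2): Carol: 3 -> 1, Zoe: 5 -> 7. State: Zoe=7, Carol=1, Nina=0

Nina's final count: 0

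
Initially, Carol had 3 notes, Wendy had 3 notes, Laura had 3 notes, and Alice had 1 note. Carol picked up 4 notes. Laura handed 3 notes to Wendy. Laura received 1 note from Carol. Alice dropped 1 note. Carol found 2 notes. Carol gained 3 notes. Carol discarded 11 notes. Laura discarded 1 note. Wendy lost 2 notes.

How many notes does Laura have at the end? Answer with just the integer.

Tracking counts step by step:
Start: Carol=3, Wendy=3, Laura=3, Alice=1
Event 1 (Carol +4): Carol: 3 -> 7. State: Carol=7, Wendy=3, Laura=3, Alice=1
Event 2 (Laura -> Wendy, 3): Laura: 3 -> 0, Wendy: 3 -> 6. State: Carol=7, Wendy=6, Laura=0, Alice=1
Event 3 (Carol -> Laura, 1): Carol: 7 -> 6, Laura: 0 -> 1. State: Carol=6, Wendy=6, Laura=1, Alice=1
Event 4 (Alice -1): Alice: 1 -> 0. State: Carol=6, Wendy=6, Laura=1, Alice=0
Event 5 (Carol +2): Carol: 6 -> 8. State: Carol=8, Wendy=6, Laura=1, Alice=0
Event 6 (Carol +3): Carol: 8 -> 11. State: Carol=11, Wendy=6, Laura=1, Alice=0
Event 7 (Carol -11): Carol: 11 -> 0. State: Carol=0, Wendy=6, Laura=1, Alice=0
Event 8 (Laura -1): Laura: 1 -> 0. State: Carol=0, Wendy=6, Laura=0, Alice=0
Event 9 (Wendy -2): Wendy: 6 -> 4. State: Carol=0, Wendy=4, Laura=0, Alice=0

Laura's final count: 0

Answer: 0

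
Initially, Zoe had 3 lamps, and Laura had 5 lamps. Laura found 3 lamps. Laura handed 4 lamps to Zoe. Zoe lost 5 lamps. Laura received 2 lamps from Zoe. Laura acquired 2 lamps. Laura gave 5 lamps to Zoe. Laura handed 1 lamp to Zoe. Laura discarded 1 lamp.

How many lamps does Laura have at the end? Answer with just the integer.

Tracking counts step by step:
Start: Zoe=3, Laura=5
Event 1 (Laura +3): Laura: 5 -> 8. State: Zoe=3, Laura=8
Event 2 (Laura -> Zoe, 4): Laura: 8 -> 4, Zoe: 3 -> 7. State: Zoe=7, Laura=4
Event 3 (Zoe -5): Zoe: 7 -> 2. State: Zoe=2, Laura=4
Event 4 (Zoe -> Laura, 2): Zoe: 2 -> 0, Laura: 4 -> 6. State: Zoe=0, Laura=6
Event 5 (Laura +2): Laura: 6 -> 8. State: Zoe=0, Laura=8
Event 6 (Laura -> Zoe, 5): Laura: 8 -> 3, Zoe: 0 -> 5. State: Zoe=5, Laura=3
Event 7 (Laura -> Zoe, 1): Laura: 3 -> 2, Zoe: 5 -> 6. State: Zoe=6, Laura=2
Event 8 (Laura -1): Laura: 2 -> 1. State: Zoe=6, Laura=1

Laura's final count: 1

Answer: 1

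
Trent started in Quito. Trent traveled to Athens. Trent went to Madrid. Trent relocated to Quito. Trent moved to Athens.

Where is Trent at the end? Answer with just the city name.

Answer: Athens

Derivation:
Tracking Trent's location:
Start: Trent is in Quito.
After move 1: Quito -> Athens. Trent is in Athens.
After move 2: Athens -> Madrid. Trent is in Madrid.
After move 3: Madrid -> Quito. Trent is in Quito.
After move 4: Quito -> Athens. Trent is in Athens.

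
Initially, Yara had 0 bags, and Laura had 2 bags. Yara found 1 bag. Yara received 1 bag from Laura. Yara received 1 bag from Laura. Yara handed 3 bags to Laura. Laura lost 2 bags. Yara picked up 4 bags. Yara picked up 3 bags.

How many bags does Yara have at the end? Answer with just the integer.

Answer: 7

Derivation:
Tracking counts step by step:
Start: Yara=0, Laura=2
Event 1 (Yara +1): Yara: 0 -> 1. State: Yara=1, Laura=2
Event 2 (Laura -> Yara, 1): Laura: 2 -> 1, Yara: 1 -> 2. State: Yara=2, Laura=1
Event 3 (Laura -> Yara, 1): Laura: 1 -> 0, Yara: 2 -> 3. State: Yara=3, Laura=0
Event 4 (Yara -> Laura, 3): Yara: 3 -> 0, Laura: 0 -> 3. State: Yara=0, Laura=3
Event 5 (Laura -2): Laura: 3 -> 1. State: Yara=0, Laura=1
Event 6 (Yara +4): Yara: 0 -> 4. State: Yara=4, Laura=1
Event 7 (Yara +3): Yara: 4 -> 7. State: Yara=7, Laura=1

Yara's final count: 7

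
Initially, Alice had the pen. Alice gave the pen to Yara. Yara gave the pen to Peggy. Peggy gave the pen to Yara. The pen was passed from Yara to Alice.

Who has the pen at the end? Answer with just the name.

Tracking the pen through each event:
Start: Alice has the pen.
After event 1: Yara has the pen.
After event 2: Peggy has the pen.
After event 3: Yara has the pen.
After event 4: Alice has the pen.

Answer: Alice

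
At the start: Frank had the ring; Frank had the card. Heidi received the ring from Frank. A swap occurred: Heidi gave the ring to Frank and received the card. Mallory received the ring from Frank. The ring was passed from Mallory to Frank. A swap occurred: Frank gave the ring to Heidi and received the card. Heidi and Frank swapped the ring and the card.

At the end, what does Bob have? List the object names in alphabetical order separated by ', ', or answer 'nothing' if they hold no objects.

Tracking all object holders:
Start: ring:Frank, card:Frank
Event 1 (give ring: Frank -> Heidi). State: ring:Heidi, card:Frank
Event 2 (swap ring<->card: now ring:Frank, card:Heidi). State: ring:Frank, card:Heidi
Event 3 (give ring: Frank -> Mallory). State: ring:Mallory, card:Heidi
Event 4 (give ring: Mallory -> Frank). State: ring:Frank, card:Heidi
Event 5 (swap ring<->card: now ring:Heidi, card:Frank). State: ring:Heidi, card:Frank
Event 6 (swap ring<->card: now ring:Frank, card:Heidi). State: ring:Frank, card:Heidi

Final state: ring:Frank, card:Heidi
Bob holds: (nothing).

Answer: nothing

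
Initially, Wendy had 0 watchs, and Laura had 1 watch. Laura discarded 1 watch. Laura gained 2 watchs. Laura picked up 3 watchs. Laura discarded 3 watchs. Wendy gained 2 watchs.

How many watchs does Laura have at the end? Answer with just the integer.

Tracking counts step by step:
Start: Wendy=0, Laura=1
Event 1 (Laura -1): Laura: 1 -> 0. State: Wendy=0, Laura=0
Event 2 (Laura +2): Laura: 0 -> 2. State: Wendy=0, Laura=2
Event 3 (Laura +3): Laura: 2 -> 5. State: Wendy=0, Laura=5
Event 4 (Laura -3): Laura: 5 -> 2. State: Wendy=0, Laura=2
Event 5 (Wendy +2): Wendy: 0 -> 2. State: Wendy=2, Laura=2

Laura's final count: 2

Answer: 2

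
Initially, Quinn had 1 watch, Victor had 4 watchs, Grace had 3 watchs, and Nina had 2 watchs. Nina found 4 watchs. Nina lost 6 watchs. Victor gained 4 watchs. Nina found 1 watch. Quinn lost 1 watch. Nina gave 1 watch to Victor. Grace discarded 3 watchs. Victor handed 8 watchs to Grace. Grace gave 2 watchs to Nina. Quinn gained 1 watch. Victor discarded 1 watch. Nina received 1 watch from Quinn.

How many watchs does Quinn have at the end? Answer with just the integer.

Answer: 0

Derivation:
Tracking counts step by step:
Start: Quinn=1, Victor=4, Grace=3, Nina=2
Event 1 (Nina +4): Nina: 2 -> 6. State: Quinn=1, Victor=4, Grace=3, Nina=6
Event 2 (Nina -6): Nina: 6 -> 0. State: Quinn=1, Victor=4, Grace=3, Nina=0
Event 3 (Victor +4): Victor: 4 -> 8. State: Quinn=1, Victor=8, Grace=3, Nina=0
Event 4 (Nina +1): Nina: 0 -> 1. State: Quinn=1, Victor=8, Grace=3, Nina=1
Event 5 (Quinn -1): Quinn: 1 -> 0. State: Quinn=0, Victor=8, Grace=3, Nina=1
Event 6 (Nina -> Victor, 1): Nina: 1 -> 0, Victor: 8 -> 9. State: Quinn=0, Victor=9, Grace=3, Nina=0
Event 7 (Grace -3): Grace: 3 -> 0. State: Quinn=0, Victor=9, Grace=0, Nina=0
Event 8 (Victor -> Grace, 8): Victor: 9 -> 1, Grace: 0 -> 8. State: Quinn=0, Victor=1, Grace=8, Nina=0
Event 9 (Grace -> Nina, 2): Grace: 8 -> 6, Nina: 0 -> 2. State: Quinn=0, Victor=1, Grace=6, Nina=2
Event 10 (Quinn +1): Quinn: 0 -> 1. State: Quinn=1, Victor=1, Grace=6, Nina=2
Event 11 (Victor -1): Victor: 1 -> 0. State: Quinn=1, Victor=0, Grace=6, Nina=2
Event 12 (Quinn -> Nina, 1): Quinn: 1 -> 0, Nina: 2 -> 3. State: Quinn=0, Victor=0, Grace=6, Nina=3

Quinn's final count: 0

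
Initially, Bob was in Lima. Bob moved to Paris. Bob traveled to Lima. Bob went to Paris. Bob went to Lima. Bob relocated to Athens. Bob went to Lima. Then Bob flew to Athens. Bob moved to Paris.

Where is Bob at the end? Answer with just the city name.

Tracking Bob's location:
Start: Bob is in Lima.
After move 1: Lima -> Paris. Bob is in Paris.
After move 2: Paris -> Lima. Bob is in Lima.
After move 3: Lima -> Paris. Bob is in Paris.
After move 4: Paris -> Lima. Bob is in Lima.
After move 5: Lima -> Athens. Bob is in Athens.
After move 6: Athens -> Lima. Bob is in Lima.
After move 7: Lima -> Athens. Bob is in Athens.
After move 8: Athens -> Paris. Bob is in Paris.

Answer: Paris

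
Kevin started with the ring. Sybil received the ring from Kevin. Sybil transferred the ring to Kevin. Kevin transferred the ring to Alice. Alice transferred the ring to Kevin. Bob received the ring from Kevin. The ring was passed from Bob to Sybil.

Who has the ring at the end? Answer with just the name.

Tracking the ring through each event:
Start: Kevin has the ring.
After event 1: Sybil has the ring.
After event 2: Kevin has the ring.
After event 3: Alice has the ring.
After event 4: Kevin has the ring.
After event 5: Bob has the ring.
After event 6: Sybil has the ring.

Answer: Sybil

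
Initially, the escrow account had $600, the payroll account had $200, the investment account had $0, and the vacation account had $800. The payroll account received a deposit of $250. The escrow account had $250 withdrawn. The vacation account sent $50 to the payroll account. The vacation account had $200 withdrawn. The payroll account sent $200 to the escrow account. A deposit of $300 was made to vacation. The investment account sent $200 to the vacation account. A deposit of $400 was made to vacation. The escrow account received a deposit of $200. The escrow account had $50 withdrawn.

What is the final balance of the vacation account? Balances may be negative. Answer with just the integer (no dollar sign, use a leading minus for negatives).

Tracking account balances step by step:
Start: escrow=600, payroll=200, investment=0, vacation=800
Event 1 (deposit 250 to payroll): payroll: 200 + 250 = 450. Balances: escrow=600, payroll=450, investment=0, vacation=800
Event 2 (withdraw 250 from escrow): escrow: 600 - 250 = 350. Balances: escrow=350, payroll=450, investment=0, vacation=800
Event 3 (transfer 50 vacation -> payroll): vacation: 800 - 50 = 750, payroll: 450 + 50 = 500. Balances: escrow=350, payroll=500, investment=0, vacation=750
Event 4 (withdraw 200 from vacation): vacation: 750 - 200 = 550. Balances: escrow=350, payroll=500, investment=0, vacation=550
Event 5 (transfer 200 payroll -> escrow): payroll: 500 - 200 = 300, escrow: 350 + 200 = 550. Balances: escrow=550, payroll=300, investment=0, vacation=550
Event 6 (deposit 300 to vacation): vacation: 550 + 300 = 850. Balances: escrow=550, payroll=300, investment=0, vacation=850
Event 7 (transfer 200 investment -> vacation): investment: 0 - 200 = -200, vacation: 850 + 200 = 1050. Balances: escrow=550, payroll=300, investment=-200, vacation=1050
Event 8 (deposit 400 to vacation): vacation: 1050 + 400 = 1450. Balances: escrow=550, payroll=300, investment=-200, vacation=1450
Event 9 (deposit 200 to escrow): escrow: 550 + 200 = 750. Balances: escrow=750, payroll=300, investment=-200, vacation=1450
Event 10 (withdraw 50 from escrow): escrow: 750 - 50 = 700. Balances: escrow=700, payroll=300, investment=-200, vacation=1450

Final balance of vacation: 1450

Answer: 1450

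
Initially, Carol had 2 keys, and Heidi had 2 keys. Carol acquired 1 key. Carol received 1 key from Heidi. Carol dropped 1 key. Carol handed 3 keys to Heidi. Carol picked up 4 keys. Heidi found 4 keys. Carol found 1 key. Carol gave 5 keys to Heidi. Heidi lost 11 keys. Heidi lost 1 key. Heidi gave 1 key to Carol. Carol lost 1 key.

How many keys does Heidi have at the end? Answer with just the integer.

Answer: 0

Derivation:
Tracking counts step by step:
Start: Carol=2, Heidi=2
Event 1 (Carol +1): Carol: 2 -> 3. State: Carol=3, Heidi=2
Event 2 (Heidi -> Carol, 1): Heidi: 2 -> 1, Carol: 3 -> 4. State: Carol=4, Heidi=1
Event 3 (Carol -1): Carol: 4 -> 3. State: Carol=3, Heidi=1
Event 4 (Carol -> Heidi, 3): Carol: 3 -> 0, Heidi: 1 -> 4. State: Carol=0, Heidi=4
Event 5 (Carol +4): Carol: 0 -> 4. State: Carol=4, Heidi=4
Event 6 (Heidi +4): Heidi: 4 -> 8. State: Carol=4, Heidi=8
Event 7 (Carol +1): Carol: 4 -> 5. State: Carol=5, Heidi=8
Event 8 (Carol -> Heidi, 5): Carol: 5 -> 0, Heidi: 8 -> 13. State: Carol=0, Heidi=13
Event 9 (Heidi -11): Heidi: 13 -> 2. State: Carol=0, Heidi=2
Event 10 (Heidi -1): Heidi: 2 -> 1. State: Carol=0, Heidi=1
Event 11 (Heidi -> Carol, 1): Heidi: 1 -> 0, Carol: 0 -> 1. State: Carol=1, Heidi=0
Event 12 (Carol -1): Carol: 1 -> 0. State: Carol=0, Heidi=0

Heidi's final count: 0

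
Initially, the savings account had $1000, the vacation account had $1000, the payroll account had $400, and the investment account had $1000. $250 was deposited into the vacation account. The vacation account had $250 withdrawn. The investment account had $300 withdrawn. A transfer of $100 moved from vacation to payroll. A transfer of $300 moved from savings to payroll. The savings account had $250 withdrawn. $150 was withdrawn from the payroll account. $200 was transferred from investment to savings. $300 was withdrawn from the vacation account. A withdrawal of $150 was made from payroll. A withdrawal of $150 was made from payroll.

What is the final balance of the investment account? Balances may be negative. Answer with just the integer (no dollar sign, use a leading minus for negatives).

Answer: 500

Derivation:
Tracking account balances step by step:
Start: savings=1000, vacation=1000, payroll=400, investment=1000
Event 1 (deposit 250 to vacation): vacation: 1000 + 250 = 1250. Balances: savings=1000, vacation=1250, payroll=400, investment=1000
Event 2 (withdraw 250 from vacation): vacation: 1250 - 250 = 1000. Balances: savings=1000, vacation=1000, payroll=400, investment=1000
Event 3 (withdraw 300 from investment): investment: 1000 - 300 = 700. Balances: savings=1000, vacation=1000, payroll=400, investment=700
Event 4 (transfer 100 vacation -> payroll): vacation: 1000 - 100 = 900, payroll: 400 + 100 = 500. Balances: savings=1000, vacation=900, payroll=500, investment=700
Event 5 (transfer 300 savings -> payroll): savings: 1000 - 300 = 700, payroll: 500 + 300 = 800. Balances: savings=700, vacation=900, payroll=800, investment=700
Event 6 (withdraw 250 from savings): savings: 700 - 250 = 450. Balances: savings=450, vacation=900, payroll=800, investment=700
Event 7 (withdraw 150 from payroll): payroll: 800 - 150 = 650. Balances: savings=450, vacation=900, payroll=650, investment=700
Event 8 (transfer 200 investment -> savings): investment: 700 - 200 = 500, savings: 450 + 200 = 650. Balances: savings=650, vacation=900, payroll=650, investment=500
Event 9 (withdraw 300 from vacation): vacation: 900 - 300 = 600. Balances: savings=650, vacation=600, payroll=650, investment=500
Event 10 (withdraw 150 from payroll): payroll: 650 - 150 = 500. Balances: savings=650, vacation=600, payroll=500, investment=500
Event 11 (withdraw 150 from payroll): payroll: 500 - 150 = 350. Balances: savings=650, vacation=600, payroll=350, investment=500

Final balance of investment: 500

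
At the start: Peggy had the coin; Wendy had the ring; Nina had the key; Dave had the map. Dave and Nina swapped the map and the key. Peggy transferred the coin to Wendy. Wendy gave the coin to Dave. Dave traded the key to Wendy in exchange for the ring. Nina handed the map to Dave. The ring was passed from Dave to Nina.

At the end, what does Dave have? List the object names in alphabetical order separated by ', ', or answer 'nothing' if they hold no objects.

Tracking all object holders:
Start: coin:Peggy, ring:Wendy, key:Nina, map:Dave
Event 1 (swap map<->key: now map:Nina, key:Dave). State: coin:Peggy, ring:Wendy, key:Dave, map:Nina
Event 2 (give coin: Peggy -> Wendy). State: coin:Wendy, ring:Wendy, key:Dave, map:Nina
Event 3 (give coin: Wendy -> Dave). State: coin:Dave, ring:Wendy, key:Dave, map:Nina
Event 4 (swap key<->ring: now key:Wendy, ring:Dave). State: coin:Dave, ring:Dave, key:Wendy, map:Nina
Event 5 (give map: Nina -> Dave). State: coin:Dave, ring:Dave, key:Wendy, map:Dave
Event 6 (give ring: Dave -> Nina). State: coin:Dave, ring:Nina, key:Wendy, map:Dave

Final state: coin:Dave, ring:Nina, key:Wendy, map:Dave
Dave holds: coin, map.

Answer: coin, map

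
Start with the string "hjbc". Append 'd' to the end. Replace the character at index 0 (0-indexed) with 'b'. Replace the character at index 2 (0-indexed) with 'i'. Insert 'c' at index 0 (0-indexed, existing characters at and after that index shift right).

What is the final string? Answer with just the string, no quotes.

Applying each edit step by step:
Start: "hjbc"
Op 1 (append 'd'): "hjbc" -> "hjbcd"
Op 2 (replace idx 0: 'h' -> 'b'): "hjbcd" -> "bjbcd"
Op 3 (replace idx 2: 'b' -> 'i'): "bjbcd" -> "bjicd"
Op 4 (insert 'c' at idx 0): "bjicd" -> "cbjicd"

Answer: cbjicd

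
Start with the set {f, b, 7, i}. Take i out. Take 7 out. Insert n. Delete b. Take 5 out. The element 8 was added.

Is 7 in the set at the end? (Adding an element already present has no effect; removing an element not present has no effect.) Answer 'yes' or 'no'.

Tracking the set through each operation:
Start: {7, b, f, i}
Event 1 (remove i): removed. Set: {7, b, f}
Event 2 (remove 7): removed. Set: {b, f}
Event 3 (add n): added. Set: {b, f, n}
Event 4 (remove b): removed. Set: {f, n}
Event 5 (remove 5): not present, no change. Set: {f, n}
Event 6 (add 8): added. Set: {8, f, n}

Final set: {8, f, n} (size 3)
7 is NOT in the final set.

Answer: no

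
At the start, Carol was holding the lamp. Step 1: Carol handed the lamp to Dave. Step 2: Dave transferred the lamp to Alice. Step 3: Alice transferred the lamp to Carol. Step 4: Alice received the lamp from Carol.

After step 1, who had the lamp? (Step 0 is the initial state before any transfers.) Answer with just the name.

Tracking the lamp holder through step 1:
After step 0 (start): Carol
After step 1: Dave

At step 1, the holder is Dave.

Answer: Dave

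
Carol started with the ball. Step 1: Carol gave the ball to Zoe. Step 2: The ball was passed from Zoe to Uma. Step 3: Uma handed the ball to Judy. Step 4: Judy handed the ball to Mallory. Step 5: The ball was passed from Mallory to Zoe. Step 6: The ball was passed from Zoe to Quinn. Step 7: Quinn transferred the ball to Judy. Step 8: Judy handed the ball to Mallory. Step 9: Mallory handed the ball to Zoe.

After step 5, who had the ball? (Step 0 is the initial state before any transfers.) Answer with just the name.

Tracking the ball holder through step 5:
After step 0 (start): Carol
After step 1: Zoe
After step 2: Uma
After step 3: Judy
After step 4: Mallory
After step 5: Zoe

At step 5, the holder is Zoe.

Answer: Zoe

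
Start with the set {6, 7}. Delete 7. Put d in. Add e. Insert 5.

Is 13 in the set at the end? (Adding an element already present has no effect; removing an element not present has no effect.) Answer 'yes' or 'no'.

Answer: no

Derivation:
Tracking the set through each operation:
Start: {6, 7}
Event 1 (remove 7): removed. Set: {6}
Event 2 (add d): added. Set: {6, d}
Event 3 (add e): added. Set: {6, d, e}
Event 4 (add 5): added. Set: {5, 6, d, e}

Final set: {5, 6, d, e} (size 4)
13 is NOT in the final set.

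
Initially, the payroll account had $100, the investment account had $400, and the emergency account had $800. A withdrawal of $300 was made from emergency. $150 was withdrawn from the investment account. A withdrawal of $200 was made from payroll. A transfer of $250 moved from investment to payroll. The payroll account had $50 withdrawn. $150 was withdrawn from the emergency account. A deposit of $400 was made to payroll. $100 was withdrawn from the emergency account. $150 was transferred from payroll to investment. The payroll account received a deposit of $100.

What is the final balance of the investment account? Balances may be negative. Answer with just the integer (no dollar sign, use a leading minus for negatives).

Answer: 150

Derivation:
Tracking account balances step by step:
Start: payroll=100, investment=400, emergency=800
Event 1 (withdraw 300 from emergency): emergency: 800 - 300 = 500. Balances: payroll=100, investment=400, emergency=500
Event 2 (withdraw 150 from investment): investment: 400 - 150 = 250. Balances: payroll=100, investment=250, emergency=500
Event 3 (withdraw 200 from payroll): payroll: 100 - 200 = -100. Balances: payroll=-100, investment=250, emergency=500
Event 4 (transfer 250 investment -> payroll): investment: 250 - 250 = 0, payroll: -100 + 250 = 150. Balances: payroll=150, investment=0, emergency=500
Event 5 (withdraw 50 from payroll): payroll: 150 - 50 = 100. Balances: payroll=100, investment=0, emergency=500
Event 6 (withdraw 150 from emergency): emergency: 500 - 150 = 350. Balances: payroll=100, investment=0, emergency=350
Event 7 (deposit 400 to payroll): payroll: 100 + 400 = 500. Balances: payroll=500, investment=0, emergency=350
Event 8 (withdraw 100 from emergency): emergency: 350 - 100 = 250. Balances: payroll=500, investment=0, emergency=250
Event 9 (transfer 150 payroll -> investment): payroll: 500 - 150 = 350, investment: 0 + 150 = 150. Balances: payroll=350, investment=150, emergency=250
Event 10 (deposit 100 to payroll): payroll: 350 + 100 = 450. Balances: payroll=450, investment=150, emergency=250

Final balance of investment: 150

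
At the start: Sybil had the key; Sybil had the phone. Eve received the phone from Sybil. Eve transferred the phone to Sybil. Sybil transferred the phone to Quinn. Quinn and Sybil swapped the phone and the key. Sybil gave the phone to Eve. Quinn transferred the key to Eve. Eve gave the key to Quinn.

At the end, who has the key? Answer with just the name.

Answer: Quinn

Derivation:
Tracking all object holders:
Start: key:Sybil, phone:Sybil
Event 1 (give phone: Sybil -> Eve). State: key:Sybil, phone:Eve
Event 2 (give phone: Eve -> Sybil). State: key:Sybil, phone:Sybil
Event 3 (give phone: Sybil -> Quinn). State: key:Sybil, phone:Quinn
Event 4 (swap phone<->key: now phone:Sybil, key:Quinn). State: key:Quinn, phone:Sybil
Event 5 (give phone: Sybil -> Eve). State: key:Quinn, phone:Eve
Event 6 (give key: Quinn -> Eve). State: key:Eve, phone:Eve
Event 7 (give key: Eve -> Quinn). State: key:Quinn, phone:Eve

Final state: key:Quinn, phone:Eve
The key is held by Quinn.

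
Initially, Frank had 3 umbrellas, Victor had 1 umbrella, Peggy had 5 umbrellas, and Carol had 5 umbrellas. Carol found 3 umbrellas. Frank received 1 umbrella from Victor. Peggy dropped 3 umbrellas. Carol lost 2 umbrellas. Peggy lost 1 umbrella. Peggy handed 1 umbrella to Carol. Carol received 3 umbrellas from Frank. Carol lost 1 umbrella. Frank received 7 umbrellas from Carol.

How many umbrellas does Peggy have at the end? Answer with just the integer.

Tracking counts step by step:
Start: Frank=3, Victor=1, Peggy=5, Carol=5
Event 1 (Carol +3): Carol: 5 -> 8. State: Frank=3, Victor=1, Peggy=5, Carol=8
Event 2 (Victor -> Frank, 1): Victor: 1 -> 0, Frank: 3 -> 4. State: Frank=4, Victor=0, Peggy=5, Carol=8
Event 3 (Peggy -3): Peggy: 5 -> 2. State: Frank=4, Victor=0, Peggy=2, Carol=8
Event 4 (Carol -2): Carol: 8 -> 6. State: Frank=4, Victor=0, Peggy=2, Carol=6
Event 5 (Peggy -1): Peggy: 2 -> 1. State: Frank=4, Victor=0, Peggy=1, Carol=6
Event 6 (Peggy -> Carol, 1): Peggy: 1 -> 0, Carol: 6 -> 7. State: Frank=4, Victor=0, Peggy=0, Carol=7
Event 7 (Frank -> Carol, 3): Frank: 4 -> 1, Carol: 7 -> 10. State: Frank=1, Victor=0, Peggy=0, Carol=10
Event 8 (Carol -1): Carol: 10 -> 9. State: Frank=1, Victor=0, Peggy=0, Carol=9
Event 9 (Carol -> Frank, 7): Carol: 9 -> 2, Frank: 1 -> 8. State: Frank=8, Victor=0, Peggy=0, Carol=2

Peggy's final count: 0

Answer: 0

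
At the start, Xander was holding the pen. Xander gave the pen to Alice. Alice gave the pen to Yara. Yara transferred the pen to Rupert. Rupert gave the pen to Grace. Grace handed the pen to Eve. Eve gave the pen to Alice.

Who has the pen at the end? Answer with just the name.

Tracking the pen through each event:
Start: Xander has the pen.
After event 1: Alice has the pen.
After event 2: Yara has the pen.
After event 3: Rupert has the pen.
After event 4: Grace has the pen.
After event 5: Eve has the pen.
After event 6: Alice has the pen.

Answer: Alice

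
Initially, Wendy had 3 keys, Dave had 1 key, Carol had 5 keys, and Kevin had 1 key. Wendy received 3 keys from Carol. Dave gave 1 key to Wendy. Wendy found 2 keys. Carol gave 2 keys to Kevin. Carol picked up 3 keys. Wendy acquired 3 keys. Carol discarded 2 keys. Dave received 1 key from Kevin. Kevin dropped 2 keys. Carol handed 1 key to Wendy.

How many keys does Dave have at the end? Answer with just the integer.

Answer: 1

Derivation:
Tracking counts step by step:
Start: Wendy=3, Dave=1, Carol=5, Kevin=1
Event 1 (Carol -> Wendy, 3): Carol: 5 -> 2, Wendy: 3 -> 6. State: Wendy=6, Dave=1, Carol=2, Kevin=1
Event 2 (Dave -> Wendy, 1): Dave: 1 -> 0, Wendy: 6 -> 7. State: Wendy=7, Dave=0, Carol=2, Kevin=1
Event 3 (Wendy +2): Wendy: 7 -> 9. State: Wendy=9, Dave=0, Carol=2, Kevin=1
Event 4 (Carol -> Kevin, 2): Carol: 2 -> 0, Kevin: 1 -> 3. State: Wendy=9, Dave=0, Carol=0, Kevin=3
Event 5 (Carol +3): Carol: 0 -> 3. State: Wendy=9, Dave=0, Carol=3, Kevin=3
Event 6 (Wendy +3): Wendy: 9 -> 12. State: Wendy=12, Dave=0, Carol=3, Kevin=3
Event 7 (Carol -2): Carol: 3 -> 1. State: Wendy=12, Dave=0, Carol=1, Kevin=3
Event 8 (Kevin -> Dave, 1): Kevin: 3 -> 2, Dave: 0 -> 1. State: Wendy=12, Dave=1, Carol=1, Kevin=2
Event 9 (Kevin -2): Kevin: 2 -> 0. State: Wendy=12, Dave=1, Carol=1, Kevin=0
Event 10 (Carol -> Wendy, 1): Carol: 1 -> 0, Wendy: 12 -> 13. State: Wendy=13, Dave=1, Carol=0, Kevin=0

Dave's final count: 1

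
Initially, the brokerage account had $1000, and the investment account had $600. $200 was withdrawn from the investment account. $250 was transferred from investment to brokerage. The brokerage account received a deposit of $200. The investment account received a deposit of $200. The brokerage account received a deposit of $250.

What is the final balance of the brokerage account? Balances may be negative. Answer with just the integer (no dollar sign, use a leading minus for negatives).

Answer: 1700

Derivation:
Tracking account balances step by step:
Start: brokerage=1000, investment=600
Event 1 (withdraw 200 from investment): investment: 600 - 200 = 400. Balances: brokerage=1000, investment=400
Event 2 (transfer 250 investment -> brokerage): investment: 400 - 250 = 150, brokerage: 1000 + 250 = 1250. Balances: brokerage=1250, investment=150
Event 3 (deposit 200 to brokerage): brokerage: 1250 + 200 = 1450. Balances: brokerage=1450, investment=150
Event 4 (deposit 200 to investment): investment: 150 + 200 = 350. Balances: brokerage=1450, investment=350
Event 5 (deposit 250 to brokerage): brokerage: 1450 + 250 = 1700. Balances: brokerage=1700, investment=350

Final balance of brokerage: 1700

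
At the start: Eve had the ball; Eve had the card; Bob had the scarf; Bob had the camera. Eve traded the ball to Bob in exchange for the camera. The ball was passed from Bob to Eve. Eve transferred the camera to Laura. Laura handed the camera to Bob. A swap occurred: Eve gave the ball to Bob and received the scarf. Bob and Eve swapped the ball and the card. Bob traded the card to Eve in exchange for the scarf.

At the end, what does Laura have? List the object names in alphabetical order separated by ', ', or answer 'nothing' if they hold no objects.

Answer: nothing

Derivation:
Tracking all object holders:
Start: ball:Eve, card:Eve, scarf:Bob, camera:Bob
Event 1 (swap ball<->camera: now ball:Bob, camera:Eve). State: ball:Bob, card:Eve, scarf:Bob, camera:Eve
Event 2 (give ball: Bob -> Eve). State: ball:Eve, card:Eve, scarf:Bob, camera:Eve
Event 3 (give camera: Eve -> Laura). State: ball:Eve, card:Eve, scarf:Bob, camera:Laura
Event 4 (give camera: Laura -> Bob). State: ball:Eve, card:Eve, scarf:Bob, camera:Bob
Event 5 (swap ball<->scarf: now ball:Bob, scarf:Eve). State: ball:Bob, card:Eve, scarf:Eve, camera:Bob
Event 6 (swap ball<->card: now ball:Eve, card:Bob). State: ball:Eve, card:Bob, scarf:Eve, camera:Bob
Event 7 (swap card<->scarf: now card:Eve, scarf:Bob). State: ball:Eve, card:Eve, scarf:Bob, camera:Bob

Final state: ball:Eve, card:Eve, scarf:Bob, camera:Bob
Laura holds: (nothing).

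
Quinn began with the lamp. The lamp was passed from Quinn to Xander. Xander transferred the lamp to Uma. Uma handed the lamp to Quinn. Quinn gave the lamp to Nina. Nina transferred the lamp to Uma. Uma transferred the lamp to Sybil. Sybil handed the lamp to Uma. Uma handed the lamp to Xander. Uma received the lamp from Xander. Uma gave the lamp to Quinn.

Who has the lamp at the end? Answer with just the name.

Answer: Quinn

Derivation:
Tracking the lamp through each event:
Start: Quinn has the lamp.
After event 1: Xander has the lamp.
After event 2: Uma has the lamp.
After event 3: Quinn has the lamp.
After event 4: Nina has the lamp.
After event 5: Uma has the lamp.
After event 6: Sybil has the lamp.
After event 7: Uma has the lamp.
After event 8: Xander has the lamp.
After event 9: Uma has the lamp.
After event 10: Quinn has the lamp.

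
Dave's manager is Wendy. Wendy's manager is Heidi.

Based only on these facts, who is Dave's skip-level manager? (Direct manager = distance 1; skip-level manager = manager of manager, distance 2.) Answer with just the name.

Reconstructing the manager chain from the given facts:
  Heidi -> Wendy -> Dave
(each arrow means 'manager of the next')
Positions in the chain (0 = top):
  position of Heidi: 0
  position of Wendy: 1
  position of Dave: 2

Dave is at position 2; the skip-level manager is 2 steps up the chain, i.e. position 0: Heidi.

Answer: Heidi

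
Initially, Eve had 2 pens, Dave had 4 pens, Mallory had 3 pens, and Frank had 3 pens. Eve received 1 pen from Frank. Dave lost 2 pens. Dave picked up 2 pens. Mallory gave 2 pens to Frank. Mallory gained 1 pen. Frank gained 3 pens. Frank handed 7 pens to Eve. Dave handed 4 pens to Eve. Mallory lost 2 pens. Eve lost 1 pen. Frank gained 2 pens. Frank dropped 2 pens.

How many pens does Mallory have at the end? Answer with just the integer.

Answer: 0

Derivation:
Tracking counts step by step:
Start: Eve=2, Dave=4, Mallory=3, Frank=3
Event 1 (Frank -> Eve, 1): Frank: 3 -> 2, Eve: 2 -> 3. State: Eve=3, Dave=4, Mallory=3, Frank=2
Event 2 (Dave -2): Dave: 4 -> 2. State: Eve=3, Dave=2, Mallory=3, Frank=2
Event 3 (Dave +2): Dave: 2 -> 4. State: Eve=3, Dave=4, Mallory=3, Frank=2
Event 4 (Mallory -> Frank, 2): Mallory: 3 -> 1, Frank: 2 -> 4. State: Eve=3, Dave=4, Mallory=1, Frank=4
Event 5 (Mallory +1): Mallory: 1 -> 2. State: Eve=3, Dave=4, Mallory=2, Frank=4
Event 6 (Frank +3): Frank: 4 -> 7. State: Eve=3, Dave=4, Mallory=2, Frank=7
Event 7 (Frank -> Eve, 7): Frank: 7 -> 0, Eve: 3 -> 10. State: Eve=10, Dave=4, Mallory=2, Frank=0
Event 8 (Dave -> Eve, 4): Dave: 4 -> 0, Eve: 10 -> 14. State: Eve=14, Dave=0, Mallory=2, Frank=0
Event 9 (Mallory -2): Mallory: 2 -> 0. State: Eve=14, Dave=0, Mallory=0, Frank=0
Event 10 (Eve -1): Eve: 14 -> 13. State: Eve=13, Dave=0, Mallory=0, Frank=0
Event 11 (Frank +2): Frank: 0 -> 2. State: Eve=13, Dave=0, Mallory=0, Frank=2
Event 12 (Frank -2): Frank: 2 -> 0. State: Eve=13, Dave=0, Mallory=0, Frank=0

Mallory's final count: 0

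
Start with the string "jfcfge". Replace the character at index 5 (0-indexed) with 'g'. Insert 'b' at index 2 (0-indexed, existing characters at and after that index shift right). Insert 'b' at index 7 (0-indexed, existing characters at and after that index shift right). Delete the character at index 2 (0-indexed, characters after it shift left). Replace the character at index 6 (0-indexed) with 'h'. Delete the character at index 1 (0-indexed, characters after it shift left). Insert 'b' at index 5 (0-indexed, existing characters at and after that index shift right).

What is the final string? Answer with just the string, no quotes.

Answer: jcfggbh

Derivation:
Applying each edit step by step:
Start: "jfcfge"
Op 1 (replace idx 5: 'e' -> 'g'): "jfcfge" -> "jfcfgg"
Op 2 (insert 'b' at idx 2): "jfcfgg" -> "jfbcfgg"
Op 3 (insert 'b' at idx 7): "jfbcfgg" -> "jfbcfggb"
Op 4 (delete idx 2 = 'b'): "jfbcfggb" -> "jfcfggb"
Op 5 (replace idx 6: 'b' -> 'h'): "jfcfggb" -> "jfcfggh"
Op 6 (delete idx 1 = 'f'): "jfcfggh" -> "jcfggh"
Op 7 (insert 'b' at idx 5): "jcfggh" -> "jcfggbh"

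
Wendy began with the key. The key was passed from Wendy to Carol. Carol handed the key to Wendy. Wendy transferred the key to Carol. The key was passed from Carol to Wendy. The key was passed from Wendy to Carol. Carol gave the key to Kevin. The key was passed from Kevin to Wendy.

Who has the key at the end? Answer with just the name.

Answer: Wendy

Derivation:
Tracking the key through each event:
Start: Wendy has the key.
After event 1: Carol has the key.
After event 2: Wendy has the key.
After event 3: Carol has the key.
After event 4: Wendy has the key.
After event 5: Carol has the key.
After event 6: Kevin has the key.
After event 7: Wendy has the key.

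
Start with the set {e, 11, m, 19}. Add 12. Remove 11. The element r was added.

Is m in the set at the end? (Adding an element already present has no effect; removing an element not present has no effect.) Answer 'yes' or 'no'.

Tracking the set through each operation:
Start: {11, 19, e, m}
Event 1 (add 12): added. Set: {11, 12, 19, e, m}
Event 2 (remove 11): removed. Set: {12, 19, e, m}
Event 3 (add r): added. Set: {12, 19, e, m, r}

Final set: {12, 19, e, m, r} (size 5)
m is in the final set.

Answer: yes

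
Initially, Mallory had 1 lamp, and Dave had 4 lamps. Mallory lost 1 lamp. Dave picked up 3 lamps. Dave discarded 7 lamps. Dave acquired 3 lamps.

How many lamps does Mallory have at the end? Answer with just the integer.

Tracking counts step by step:
Start: Mallory=1, Dave=4
Event 1 (Mallory -1): Mallory: 1 -> 0. State: Mallory=0, Dave=4
Event 2 (Dave +3): Dave: 4 -> 7. State: Mallory=0, Dave=7
Event 3 (Dave -7): Dave: 7 -> 0. State: Mallory=0, Dave=0
Event 4 (Dave +3): Dave: 0 -> 3. State: Mallory=0, Dave=3

Mallory's final count: 0

Answer: 0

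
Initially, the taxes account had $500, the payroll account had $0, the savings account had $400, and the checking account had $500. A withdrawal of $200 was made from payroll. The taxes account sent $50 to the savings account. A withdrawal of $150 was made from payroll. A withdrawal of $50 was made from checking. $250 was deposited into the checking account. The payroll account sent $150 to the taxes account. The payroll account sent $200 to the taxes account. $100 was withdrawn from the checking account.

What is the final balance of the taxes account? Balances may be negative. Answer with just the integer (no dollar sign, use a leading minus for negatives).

Answer: 800

Derivation:
Tracking account balances step by step:
Start: taxes=500, payroll=0, savings=400, checking=500
Event 1 (withdraw 200 from payroll): payroll: 0 - 200 = -200. Balances: taxes=500, payroll=-200, savings=400, checking=500
Event 2 (transfer 50 taxes -> savings): taxes: 500 - 50 = 450, savings: 400 + 50 = 450. Balances: taxes=450, payroll=-200, savings=450, checking=500
Event 3 (withdraw 150 from payroll): payroll: -200 - 150 = -350. Balances: taxes=450, payroll=-350, savings=450, checking=500
Event 4 (withdraw 50 from checking): checking: 500 - 50 = 450. Balances: taxes=450, payroll=-350, savings=450, checking=450
Event 5 (deposit 250 to checking): checking: 450 + 250 = 700. Balances: taxes=450, payroll=-350, savings=450, checking=700
Event 6 (transfer 150 payroll -> taxes): payroll: -350 - 150 = -500, taxes: 450 + 150 = 600. Balances: taxes=600, payroll=-500, savings=450, checking=700
Event 7 (transfer 200 payroll -> taxes): payroll: -500 - 200 = -700, taxes: 600 + 200 = 800. Balances: taxes=800, payroll=-700, savings=450, checking=700
Event 8 (withdraw 100 from checking): checking: 700 - 100 = 600. Balances: taxes=800, payroll=-700, savings=450, checking=600

Final balance of taxes: 800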